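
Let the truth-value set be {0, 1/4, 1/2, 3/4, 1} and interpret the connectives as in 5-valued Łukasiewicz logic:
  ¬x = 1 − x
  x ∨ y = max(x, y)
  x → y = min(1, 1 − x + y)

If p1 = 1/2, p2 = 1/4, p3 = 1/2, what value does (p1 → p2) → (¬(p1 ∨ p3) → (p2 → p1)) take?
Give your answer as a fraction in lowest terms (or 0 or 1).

p1 → p2 = 1/2 → 1/4 = 3/4
p1 ∨ p3 = 1/2 ∨ 1/2 = 1/2
¬(p1 ∨ p3) = ¬1/2 = 1/2
p2 → p1 = 1/4 → 1/2 = 1
¬(p1 ∨ p3) → (p2 → p1) = 1/2 → 1 = 1
(p1 → p2) → (¬(p1 ∨ p3) → (p2 → p1)) = 3/4 → 1 = 1

1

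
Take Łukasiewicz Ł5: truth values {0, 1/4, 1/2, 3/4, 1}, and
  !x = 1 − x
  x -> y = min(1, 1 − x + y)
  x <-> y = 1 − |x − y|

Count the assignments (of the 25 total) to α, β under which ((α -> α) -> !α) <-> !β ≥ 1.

value 1: 5 assignments (counts)
value 3/4: 8 assignments
value 1/2: 6 assignments
value 1/4: 4 assignments
value 0: 2 assignments
So 5 of the 25 assignments meet the threshold.

5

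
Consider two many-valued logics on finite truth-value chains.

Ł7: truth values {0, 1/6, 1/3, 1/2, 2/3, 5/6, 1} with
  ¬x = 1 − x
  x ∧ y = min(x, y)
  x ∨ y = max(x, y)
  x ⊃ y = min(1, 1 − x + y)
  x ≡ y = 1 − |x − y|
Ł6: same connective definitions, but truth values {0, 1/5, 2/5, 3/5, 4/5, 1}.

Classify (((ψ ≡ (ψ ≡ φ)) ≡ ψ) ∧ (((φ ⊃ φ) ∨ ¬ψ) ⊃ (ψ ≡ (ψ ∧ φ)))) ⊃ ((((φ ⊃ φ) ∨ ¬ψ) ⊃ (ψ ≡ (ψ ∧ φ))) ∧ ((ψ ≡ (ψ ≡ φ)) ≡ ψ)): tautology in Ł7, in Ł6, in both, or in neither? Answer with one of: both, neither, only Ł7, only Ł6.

both

In Ł7: every assignment gives 1 — tautology.
In Ł6: every assignment gives 1 — tautology.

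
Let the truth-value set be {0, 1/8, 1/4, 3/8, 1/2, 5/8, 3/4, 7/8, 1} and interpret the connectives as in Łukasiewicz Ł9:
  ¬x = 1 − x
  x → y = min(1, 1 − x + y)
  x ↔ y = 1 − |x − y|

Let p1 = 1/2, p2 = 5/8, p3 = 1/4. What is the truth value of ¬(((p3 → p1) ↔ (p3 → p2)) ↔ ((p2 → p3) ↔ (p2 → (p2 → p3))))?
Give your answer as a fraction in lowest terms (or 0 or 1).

p3 → p1 = 1/4 → 1/2 = 1
p3 → p2 = 1/4 → 5/8 = 1
(p3 → p1) ↔ (p3 → p2) = 1 ↔ 1 = 1
p2 → p3 = 5/8 → 1/4 = 5/8
p2 → p3 = 5/8 → 1/4 = 5/8
p2 → (p2 → p3) = 5/8 → 5/8 = 1
(p2 → p3) ↔ (p2 → (p2 → p3)) = 5/8 ↔ 1 = 5/8
((p3 → p1) ↔ (p3 → p2)) ↔ ((p2 → p3) ↔ (p2 → (p2 → p3))) = 1 ↔ 5/8 = 5/8
¬(((p3 → p1) ↔ (p3 → p2)) ↔ ((p2 → p3) ↔ (p2 → (p2 → p3)))) = ¬5/8 = 3/8

3/8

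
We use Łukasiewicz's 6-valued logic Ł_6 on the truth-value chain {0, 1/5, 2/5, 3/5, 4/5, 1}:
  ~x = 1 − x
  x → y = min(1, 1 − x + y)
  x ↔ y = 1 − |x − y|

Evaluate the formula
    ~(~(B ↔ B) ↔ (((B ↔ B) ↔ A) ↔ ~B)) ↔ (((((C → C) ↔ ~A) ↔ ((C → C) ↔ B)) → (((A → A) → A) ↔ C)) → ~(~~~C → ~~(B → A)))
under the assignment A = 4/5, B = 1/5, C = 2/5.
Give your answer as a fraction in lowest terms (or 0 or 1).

B ↔ B = 1/5 ↔ 1/5 = 1
~(B ↔ B) = ~1 = 0
B ↔ B = 1/5 ↔ 1/5 = 1
(B ↔ B) ↔ A = 1 ↔ 4/5 = 4/5
~B = ~1/5 = 4/5
((B ↔ B) ↔ A) ↔ ~B = 4/5 ↔ 4/5 = 1
~(B ↔ B) ↔ (((B ↔ B) ↔ A) ↔ ~B) = 0 ↔ 1 = 0
~(~(B ↔ B) ↔ (((B ↔ B) ↔ A) ↔ ~B)) = ~0 = 1
C → C = 2/5 → 2/5 = 1
~A = ~4/5 = 1/5
(C → C) ↔ ~A = 1 ↔ 1/5 = 1/5
C → C = 2/5 → 2/5 = 1
(C → C) ↔ B = 1 ↔ 1/5 = 1/5
((C → C) ↔ ~A) ↔ ((C → C) ↔ B) = 1/5 ↔ 1/5 = 1
A → A = 4/5 → 4/5 = 1
(A → A) → A = 1 → 4/5 = 4/5
((A → A) → A) ↔ C = 4/5 ↔ 2/5 = 3/5
(((C → C) ↔ ~A) ↔ ((C → C) ↔ B)) → (((A → A) → A) ↔ C) = 1 → 3/5 = 3/5
~C = ~2/5 = 3/5
~~C = ~3/5 = 2/5
~~~C = ~2/5 = 3/5
B → A = 1/5 → 4/5 = 1
~(B → A) = ~1 = 0
~~(B → A) = ~0 = 1
~~~C → ~~(B → A) = 3/5 → 1 = 1
~(~~~C → ~~(B → A)) = ~1 = 0
((((C → C) ↔ ~A) ↔ ((C → C) ↔ B)) → (((A → A) → A) ↔ C)) → ~(~~~C → ~~(B → A)) = 3/5 → 0 = 2/5
~(~(B ↔ B) ↔ (((B ↔ B) ↔ A) ↔ ~B)) ↔ (((((C → C) ↔ ~A) ↔ ((C → C) ↔ B)) → (((A → A) → A) ↔ C)) → ~(~~~C → ~~(B → A))) = 1 ↔ 2/5 = 2/5

2/5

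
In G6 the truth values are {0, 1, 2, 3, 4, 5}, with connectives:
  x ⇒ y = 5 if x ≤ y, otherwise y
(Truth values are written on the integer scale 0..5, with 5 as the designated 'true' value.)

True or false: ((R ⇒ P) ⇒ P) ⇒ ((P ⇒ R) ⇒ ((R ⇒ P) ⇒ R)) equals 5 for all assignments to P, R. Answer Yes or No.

Yes

At P = 1, R = 2, for instance:
R ⇒ P = 2 ⇒ 1 = 1
(R ⇒ P) ⇒ P = 1 ⇒ 1 = 5
P ⇒ R = 1 ⇒ 2 = 5
(R ⇒ P) ⇒ R = 1 ⇒ 2 = 5
(P ⇒ R) ⇒ ((R ⇒ P) ⇒ R) = 5 ⇒ 5 = 5
((R ⇒ P) ⇒ P) ⇒ ((P ⇒ R) ⇒ ((R ⇒ P) ⇒ R)) = 5 ⇒ 5 = 5
and checking the remaining 35 assignments likewise gives ≥ 5 in every case.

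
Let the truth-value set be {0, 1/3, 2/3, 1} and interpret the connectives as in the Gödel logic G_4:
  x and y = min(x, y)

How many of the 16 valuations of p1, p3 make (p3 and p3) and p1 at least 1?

p1 = 0, p3 = 0 ↦ 0  <
p1 = 0, p3 = 1/3 ↦ 0  <
p1 = 0, p3 = 2/3 ↦ 0  <
p1 = 0, p3 = 1 ↦ 0  <
p1 = 1/3, p3 = 0 ↦ 0  <
p1 = 1/3, p3 = 1/3 ↦ 1/3  <
p1 = 1/3, p3 = 2/3 ↦ 1/3  <
p1 = 1/3, p3 = 1 ↦ 1/3  <
p1 = 2/3, p3 = 0 ↦ 0  <
p1 = 2/3, p3 = 1/3 ↦ 1/3  <
p1 = 2/3, p3 = 2/3 ↦ 2/3  <
p1 = 2/3, p3 = 1 ↦ 2/3  <
p1 = 1, p3 = 0 ↦ 0  <
p1 = 1, p3 = 1/3 ↦ 1/3  <
p1 = 1, p3 = 2/3 ↦ 2/3  <
p1 = 1, p3 = 1 ↦ 1  ≥
So 1 of the 16 assignments meets the threshold.

1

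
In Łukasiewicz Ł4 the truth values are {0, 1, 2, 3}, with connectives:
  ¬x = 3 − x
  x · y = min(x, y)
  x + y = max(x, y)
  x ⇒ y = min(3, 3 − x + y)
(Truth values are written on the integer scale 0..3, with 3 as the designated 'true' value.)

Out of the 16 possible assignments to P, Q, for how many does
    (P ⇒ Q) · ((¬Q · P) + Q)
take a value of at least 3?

P = 0, Q = 0 ↦ 0  <
P = 0, Q = 1 ↦ 1  <
P = 0, Q = 2 ↦ 2  <
P = 0, Q = 3 ↦ 3  ≥
P = 1, Q = 0 ↦ 1  <
P = 1, Q = 1 ↦ 1  <
P = 1, Q = 2 ↦ 2  <
P = 1, Q = 3 ↦ 3  ≥
P = 2, Q = 0 ↦ 1  <
P = 2, Q = 1 ↦ 2  <
P = 2, Q = 2 ↦ 2  <
P = 2, Q = 3 ↦ 3  ≥
P = 3, Q = 0 ↦ 0  <
P = 3, Q = 1 ↦ 1  <
P = 3, Q = 2 ↦ 2  <
P = 3, Q = 3 ↦ 3  ≥
So 4 of the 16 assignments meet the threshold.

4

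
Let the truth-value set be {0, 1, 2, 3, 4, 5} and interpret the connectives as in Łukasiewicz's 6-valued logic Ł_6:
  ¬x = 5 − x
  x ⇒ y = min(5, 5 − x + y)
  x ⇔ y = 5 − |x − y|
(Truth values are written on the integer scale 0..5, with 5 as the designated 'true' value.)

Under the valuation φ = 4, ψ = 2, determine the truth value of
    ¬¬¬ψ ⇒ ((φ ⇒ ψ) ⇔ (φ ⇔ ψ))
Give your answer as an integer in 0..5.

5

¬ψ = ¬2 = 3
¬¬ψ = ¬3 = 2
¬¬¬ψ = ¬2 = 3
φ ⇒ ψ = 4 ⇒ 2 = 3
φ ⇔ ψ = 4 ⇔ 2 = 3
(φ ⇒ ψ) ⇔ (φ ⇔ ψ) = 3 ⇔ 3 = 5
¬¬¬ψ ⇒ ((φ ⇒ ψ) ⇔ (φ ⇔ ψ)) = 3 ⇒ 5 = 5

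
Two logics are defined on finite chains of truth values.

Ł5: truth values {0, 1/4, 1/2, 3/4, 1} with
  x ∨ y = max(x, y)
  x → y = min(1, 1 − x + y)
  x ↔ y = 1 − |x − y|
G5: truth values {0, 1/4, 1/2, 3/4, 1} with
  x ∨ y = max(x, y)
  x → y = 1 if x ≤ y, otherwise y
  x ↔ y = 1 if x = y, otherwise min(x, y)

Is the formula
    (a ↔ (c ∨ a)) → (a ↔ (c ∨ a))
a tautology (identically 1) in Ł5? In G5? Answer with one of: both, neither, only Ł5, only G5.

both

In Ł5: every assignment gives 1 — tautology.
In G5: every assignment gives 1 — tautology.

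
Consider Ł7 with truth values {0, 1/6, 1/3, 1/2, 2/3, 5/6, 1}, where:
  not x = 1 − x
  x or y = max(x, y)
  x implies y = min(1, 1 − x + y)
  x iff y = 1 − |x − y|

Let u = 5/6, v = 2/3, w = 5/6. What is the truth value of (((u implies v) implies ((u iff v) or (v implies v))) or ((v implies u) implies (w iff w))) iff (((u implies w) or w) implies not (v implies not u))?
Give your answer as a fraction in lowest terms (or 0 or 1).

u implies v = 5/6 implies 2/3 = 5/6
u iff v = 5/6 iff 2/3 = 5/6
v implies v = 2/3 implies 2/3 = 1
(u iff v) or (v implies v) = 5/6 or 1 = 1
(u implies v) implies ((u iff v) or (v implies v)) = 5/6 implies 1 = 1
v implies u = 2/3 implies 5/6 = 1
w iff w = 5/6 iff 5/6 = 1
(v implies u) implies (w iff w) = 1 implies 1 = 1
((u implies v) implies ((u iff v) or (v implies v))) or ((v implies u) implies (w iff w)) = 1 or 1 = 1
u implies w = 5/6 implies 5/6 = 1
(u implies w) or w = 1 or 5/6 = 1
not u = not 5/6 = 1/6
v implies not u = 2/3 implies 1/6 = 1/2
not (v implies not u) = not 1/2 = 1/2
((u implies w) or w) implies not (v implies not u) = 1 implies 1/2 = 1/2
(((u implies v) implies ((u iff v) or (v implies v))) or ((v implies u) implies (w iff w))) iff (((u implies w) or w) implies not (v implies not u)) = 1 iff 1/2 = 1/2

1/2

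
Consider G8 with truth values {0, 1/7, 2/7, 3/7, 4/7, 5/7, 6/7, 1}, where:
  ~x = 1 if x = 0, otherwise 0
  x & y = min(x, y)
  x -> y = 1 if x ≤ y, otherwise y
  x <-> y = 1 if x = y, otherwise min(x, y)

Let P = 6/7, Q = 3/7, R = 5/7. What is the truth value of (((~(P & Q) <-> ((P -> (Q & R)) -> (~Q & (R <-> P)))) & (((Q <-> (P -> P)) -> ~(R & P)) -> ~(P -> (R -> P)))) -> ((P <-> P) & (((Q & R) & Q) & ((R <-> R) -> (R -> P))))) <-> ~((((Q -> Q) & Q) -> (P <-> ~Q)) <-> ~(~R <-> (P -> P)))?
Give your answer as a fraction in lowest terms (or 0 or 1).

P & Q = 6/7 & 3/7 = 3/7
~(P & Q) = ~3/7 = 0
Q & R = 3/7 & 5/7 = 3/7
P -> (Q & R) = 6/7 -> 3/7 = 3/7
~Q = ~3/7 = 0
R <-> P = 5/7 <-> 6/7 = 5/7
~Q & (R <-> P) = 0 & 5/7 = 0
(P -> (Q & R)) -> (~Q & (R <-> P)) = 3/7 -> 0 = 0
~(P & Q) <-> ((P -> (Q & R)) -> (~Q & (R <-> P))) = 0 <-> 0 = 1
P -> P = 6/7 -> 6/7 = 1
Q <-> (P -> P) = 3/7 <-> 1 = 3/7
R & P = 5/7 & 6/7 = 5/7
~(R & P) = ~5/7 = 0
(Q <-> (P -> P)) -> ~(R & P) = 3/7 -> 0 = 0
R -> P = 5/7 -> 6/7 = 1
P -> (R -> P) = 6/7 -> 1 = 1
~(P -> (R -> P)) = ~1 = 0
((Q <-> (P -> P)) -> ~(R & P)) -> ~(P -> (R -> P)) = 0 -> 0 = 1
(~(P & Q) <-> ((P -> (Q & R)) -> (~Q & (R <-> P)))) & (((Q <-> (P -> P)) -> ~(R & P)) -> ~(P -> (R -> P))) = 1 & 1 = 1
P <-> P = 6/7 <-> 6/7 = 1
Q & R = 3/7 & 5/7 = 3/7
(Q & R) & Q = 3/7 & 3/7 = 3/7
R <-> R = 5/7 <-> 5/7 = 1
R -> P = 5/7 -> 6/7 = 1
(R <-> R) -> (R -> P) = 1 -> 1 = 1
((Q & R) & Q) & ((R <-> R) -> (R -> P)) = 3/7 & 1 = 3/7
(P <-> P) & (((Q & R) & Q) & ((R <-> R) -> (R -> P))) = 1 & 3/7 = 3/7
((~(P & Q) <-> ((P -> (Q & R)) -> (~Q & (R <-> P)))) & (((Q <-> (P -> P)) -> ~(R & P)) -> ~(P -> (R -> P)))) -> ((P <-> P) & (((Q & R) & Q) & ((R <-> R) -> (R -> P)))) = 1 -> 3/7 = 3/7
Q -> Q = 3/7 -> 3/7 = 1
(Q -> Q) & Q = 1 & 3/7 = 3/7
~Q = ~3/7 = 0
P <-> ~Q = 6/7 <-> 0 = 0
((Q -> Q) & Q) -> (P <-> ~Q) = 3/7 -> 0 = 0
~R = ~5/7 = 0
P -> P = 6/7 -> 6/7 = 1
~R <-> (P -> P) = 0 <-> 1 = 0
~(~R <-> (P -> P)) = ~0 = 1
(((Q -> Q) & Q) -> (P <-> ~Q)) <-> ~(~R <-> (P -> P)) = 0 <-> 1 = 0
~((((Q -> Q) & Q) -> (P <-> ~Q)) <-> ~(~R <-> (P -> P))) = ~0 = 1
(((~(P & Q) <-> ((P -> (Q & R)) -> (~Q & (R <-> P)))) & (((Q <-> (P -> P)) -> ~(R & P)) -> ~(P -> (R -> P)))) -> ((P <-> P) & (((Q & R) & Q) & ((R <-> R) -> (R -> P))))) <-> ~((((Q -> Q) & Q) -> (P <-> ~Q)) <-> ~(~R <-> (P -> P))) = 3/7 <-> 1 = 3/7

3/7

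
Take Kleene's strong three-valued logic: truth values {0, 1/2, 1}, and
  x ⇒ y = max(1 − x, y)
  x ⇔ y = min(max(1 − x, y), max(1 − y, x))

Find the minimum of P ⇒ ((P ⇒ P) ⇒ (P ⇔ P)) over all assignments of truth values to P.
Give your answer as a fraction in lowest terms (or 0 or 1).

Take P = 1/2:
P ⇒ P = 1/2 ⇒ 1/2 = 1/2
P ⇔ P = 1/2 ⇔ 1/2 = 1/2
(P ⇒ P) ⇒ (P ⇔ P) = 1/2 ⇒ 1/2 = 1/2
P ⇒ ((P ⇒ P) ⇒ (P ⇔ P)) = 1/2 ⇒ 1/2 = 1/2
No assignment yields a value below 1/2, so this is the minimum.

1/2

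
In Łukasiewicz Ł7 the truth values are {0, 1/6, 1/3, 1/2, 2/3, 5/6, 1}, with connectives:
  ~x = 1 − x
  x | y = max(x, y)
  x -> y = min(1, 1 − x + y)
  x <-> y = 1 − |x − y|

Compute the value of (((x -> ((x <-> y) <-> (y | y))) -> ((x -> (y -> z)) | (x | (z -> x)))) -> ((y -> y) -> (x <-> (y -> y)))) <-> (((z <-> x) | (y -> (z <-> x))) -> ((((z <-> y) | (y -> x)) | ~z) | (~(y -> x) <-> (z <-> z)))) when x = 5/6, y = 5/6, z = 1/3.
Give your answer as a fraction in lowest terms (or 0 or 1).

x <-> y = 5/6 <-> 5/6 = 1
y | y = 5/6 | 5/6 = 5/6
(x <-> y) <-> (y | y) = 1 <-> 5/6 = 5/6
x -> ((x <-> y) <-> (y | y)) = 5/6 -> 5/6 = 1
y -> z = 5/6 -> 1/3 = 1/2
x -> (y -> z) = 5/6 -> 1/2 = 2/3
z -> x = 1/3 -> 5/6 = 1
x | (z -> x) = 5/6 | 1 = 1
(x -> (y -> z)) | (x | (z -> x)) = 2/3 | 1 = 1
(x -> ((x <-> y) <-> (y | y))) -> ((x -> (y -> z)) | (x | (z -> x))) = 1 -> 1 = 1
y -> y = 5/6 -> 5/6 = 1
y -> y = 5/6 -> 5/6 = 1
x <-> (y -> y) = 5/6 <-> 1 = 5/6
(y -> y) -> (x <-> (y -> y)) = 1 -> 5/6 = 5/6
((x -> ((x <-> y) <-> (y | y))) -> ((x -> (y -> z)) | (x | (z -> x)))) -> ((y -> y) -> (x <-> (y -> y))) = 1 -> 5/6 = 5/6
z <-> x = 1/3 <-> 5/6 = 1/2
z <-> x = 1/3 <-> 5/6 = 1/2
y -> (z <-> x) = 5/6 -> 1/2 = 2/3
(z <-> x) | (y -> (z <-> x)) = 1/2 | 2/3 = 2/3
z <-> y = 1/3 <-> 5/6 = 1/2
y -> x = 5/6 -> 5/6 = 1
(z <-> y) | (y -> x) = 1/2 | 1 = 1
~z = ~1/3 = 2/3
((z <-> y) | (y -> x)) | ~z = 1 | 2/3 = 1
y -> x = 5/6 -> 5/6 = 1
~(y -> x) = ~1 = 0
z <-> z = 1/3 <-> 1/3 = 1
~(y -> x) <-> (z <-> z) = 0 <-> 1 = 0
(((z <-> y) | (y -> x)) | ~z) | (~(y -> x) <-> (z <-> z)) = 1 | 0 = 1
((z <-> x) | (y -> (z <-> x))) -> ((((z <-> y) | (y -> x)) | ~z) | (~(y -> x) <-> (z <-> z))) = 2/3 -> 1 = 1
(((x -> ((x <-> y) <-> (y | y))) -> ((x -> (y -> z)) | (x | (z -> x)))) -> ((y -> y) -> (x <-> (y -> y)))) <-> (((z <-> x) | (y -> (z <-> x))) -> ((((z <-> y) | (y -> x)) | ~z) | (~(y -> x) <-> (z <-> z)))) = 5/6 <-> 1 = 5/6

5/6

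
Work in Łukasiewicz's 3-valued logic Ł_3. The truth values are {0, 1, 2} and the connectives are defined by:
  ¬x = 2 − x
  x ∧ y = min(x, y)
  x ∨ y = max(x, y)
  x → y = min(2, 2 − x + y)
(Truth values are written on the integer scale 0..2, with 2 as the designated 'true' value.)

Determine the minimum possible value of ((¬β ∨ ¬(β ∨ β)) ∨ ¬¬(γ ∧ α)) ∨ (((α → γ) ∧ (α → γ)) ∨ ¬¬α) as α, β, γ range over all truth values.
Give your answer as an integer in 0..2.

1

Take α = 1, β = 1, γ = 0:
¬β = ¬1 = 1
β ∨ β = 1 ∨ 1 = 1
¬(β ∨ β) = ¬1 = 1
¬β ∨ ¬(β ∨ β) = 1 ∨ 1 = 1
γ ∧ α = 0 ∧ 1 = 0
¬(γ ∧ α) = ¬0 = 2
¬¬(γ ∧ α) = ¬2 = 0
(¬β ∨ ¬(β ∨ β)) ∨ ¬¬(γ ∧ α) = 1 ∨ 0 = 1
α → γ = 1 → 0 = 1
α → γ = 1 → 0 = 1
(α → γ) ∧ (α → γ) = 1 ∧ 1 = 1
¬α = ¬1 = 1
¬¬α = ¬1 = 1
((α → γ) ∧ (α → γ)) ∨ ¬¬α = 1 ∨ 1 = 1
((¬β ∨ ¬(β ∨ β)) ∨ ¬¬(γ ∧ α)) ∨ (((α → γ) ∧ (α → γ)) ∨ ¬¬α) = 1 ∨ 1 = 1
No assignment yields a value below 1, so this is the minimum.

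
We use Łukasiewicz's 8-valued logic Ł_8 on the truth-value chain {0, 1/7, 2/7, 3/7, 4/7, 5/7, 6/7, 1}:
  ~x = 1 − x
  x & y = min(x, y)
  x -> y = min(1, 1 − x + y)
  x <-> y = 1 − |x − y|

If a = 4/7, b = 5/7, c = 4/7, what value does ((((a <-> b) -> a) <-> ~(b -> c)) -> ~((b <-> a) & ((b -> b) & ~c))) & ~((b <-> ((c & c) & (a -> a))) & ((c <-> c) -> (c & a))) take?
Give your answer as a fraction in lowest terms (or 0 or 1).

a <-> b = 4/7 <-> 5/7 = 6/7
(a <-> b) -> a = 6/7 -> 4/7 = 5/7
b -> c = 5/7 -> 4/7 = 6/7
~(b -> c) = ~6/7 = 1/7
((a <-> b) -> a) <-> ~(b -> c) = 5/7 <-> 1/7 = 3/7
b <-> a = 5/7 <-> 4/7 = 6/7
b -> b = 5/7 -> 5/7 = 1
~c = ~4/7 = 3/7
(b -> b) & ~c = 1 & 3/7 = 3/7
(b <-> a) & ((b -> b) & ~c) = 6/7 & 3/7 = 3/7
~((b <-> a) & ((b -> b) & ~c)) = ~3/7 = 4/7
(((a <-> b) -> a) <-> ~(b -> c)) -> ~((b <-> a) & ((b -> b) & ~c)) = 3/7 -> 4/7 = 1
c & c = 4/7 & 4/7 = 4/7
a -> a = 4/7 -> 4/7 = 1
(c & c) & (a -> a) = 4/7 & 1 = 4/7
b <-> ((c & c) & (a -> a)) = 5/7 <-> 4/7 = 6/7
c <-> c = 4/7 <-> 4/7 = 1
c & a = 4/7 & 4/7 = 4/7
(c <-> c) -> (c & a) = 1 -> 4/7 = 4/7
(b <-> ((c & c) & (a -> a))) & ((c <-> c) -> (c & a)) = 6/7 & 4/7 = 4/7
~((b <-> ((c & c) & (a -> a))) & ((c <-> c) -> (c & a))) = ~4/7 = 3/7
((((a <-> b) -> a) <-> ~(b -> c)) -> ~((b <-> a) & ((b -> b) & ~c))) & ~((b <-> ((c & c) & (a -> a))) & ((c <-> c) -> (c & a))) = 1 & 3/7 = 3/7

3/7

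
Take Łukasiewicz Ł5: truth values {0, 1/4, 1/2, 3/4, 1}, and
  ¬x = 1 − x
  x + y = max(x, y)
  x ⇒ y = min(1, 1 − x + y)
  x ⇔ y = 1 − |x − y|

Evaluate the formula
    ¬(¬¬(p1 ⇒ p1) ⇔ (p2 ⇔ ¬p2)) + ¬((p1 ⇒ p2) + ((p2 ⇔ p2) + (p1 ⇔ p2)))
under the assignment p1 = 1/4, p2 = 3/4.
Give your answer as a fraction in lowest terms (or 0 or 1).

p1 ⇒ p1 = 1/4 ⇒ 1/4 = 1
¬(p1 ⇒ p1) = ¬1 = 0
¬¬(p1 ⇒ p1) = ¬0 = 1
¬p2 = ¬3/4 = 1/4
p2 ⇔ ¬p2 = 3/4 ⇔ 1/4 = 1/2
¬¬(p1 ⇒ p1) ⇔ (p2 ⇔ ¬p2) = 1 ⇔ 1/2 = 1/2
¬(¬¬(p1 ⇒ p1) ⇔ (p2 ⇔ ¬p2)) = ¬1/2 = 1/2
p1 ⇒ p2 = 1/4 ⇒ 3/4 = 1
p2 ⇔ p2 = 3/4 ⇔ 3/4 = 1
p1 ⇔ p2 = 1/4 ⇔ 3/4 = 1/2
(p2 ⇔ p2) + (p1 ⇔ p2) = 1 + 1/2 = 1
(p1 ⇒ p2) + ((p2 ⇔ p2) + (p1 ⇔ p2)) = 1 + 1 = 1
¬((p1 ⇒ p2) + ((p2 ⇔ p2) + (p1 ⇔ p2))) = ¬1 = 0
¬(¬¬(p1 ⇒ p1) ⇔ (p2 ⇔ ¬p2)) + ¬((p1 ⇒ p2) + ((p2 ⇔ p2) + (p1 ⇔ p2))) = 1/2 + 0 = 1/2

1/2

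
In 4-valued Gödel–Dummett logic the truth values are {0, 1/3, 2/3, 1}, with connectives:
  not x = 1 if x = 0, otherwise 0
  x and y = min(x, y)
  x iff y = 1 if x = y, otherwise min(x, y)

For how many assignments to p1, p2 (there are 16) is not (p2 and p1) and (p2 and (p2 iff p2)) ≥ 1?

p1 = 0, p2 = 0 ↦ 0  <
p1 = 0, p2 = 1/3 ↦ 1/3  <
p1 = 0, p2 = 2/3 ↦ 2/3  <
p1 = 0, p2 = 1 ↦ 1  ≥
p1 = 1/3, p2 = 0 ↦ 0  <
p1 = 1/3, p2 = 1/3 ↦ 0  <
p1 = 1/3, p2 = 2/3 ↦ 0  <
p1 = 1/3, p2 = 1 ↦ 0  <
p1 = 2/3, p2 = 0 ↦ 0  <
p1 = 2/3, p2 = 1/3 ↦ 0  <
p1 = 2/3, p2 = 2/3 ↦ 0  <
p1 = 2/3, p2 = 1 ↦ 0  <
p1 = 1, p2 = 0 ↦ 0  <
p1 = 1, p2 = 1/3 ↦ 0  <
p1 = 1, p2 = 2/3 ↦ 0  <
p1 = 1, p2 = 1 ↦ 0  <
So 1 of the 16 assignments meets the threshold.

1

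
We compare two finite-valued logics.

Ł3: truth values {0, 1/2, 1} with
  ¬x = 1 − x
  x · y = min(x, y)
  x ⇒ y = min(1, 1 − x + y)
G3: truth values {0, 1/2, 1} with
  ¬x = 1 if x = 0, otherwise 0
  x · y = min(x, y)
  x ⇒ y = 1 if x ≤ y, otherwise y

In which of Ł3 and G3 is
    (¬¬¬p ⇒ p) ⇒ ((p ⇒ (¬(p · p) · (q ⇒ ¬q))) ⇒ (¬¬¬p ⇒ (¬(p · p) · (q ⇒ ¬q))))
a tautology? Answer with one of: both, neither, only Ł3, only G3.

In Ł3: every assignment gives 1 — tautology.
In G3: every assignment gives 1 — tautology.

both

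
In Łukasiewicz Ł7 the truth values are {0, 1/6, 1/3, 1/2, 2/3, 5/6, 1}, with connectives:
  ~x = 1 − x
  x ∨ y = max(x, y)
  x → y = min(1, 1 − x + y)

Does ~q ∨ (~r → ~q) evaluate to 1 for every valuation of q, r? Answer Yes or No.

Counterexample: take q = 1/6, r = 0.
~q = ~1/6 = 5/6
~r = ~0 = 1
~r → ~q = 1 → 5/6 = 5/6
~q ∨ (~r → ~q) = 5/6 ∨ 5/6 = 5/6
This gives 5/6 ≠ 1.

No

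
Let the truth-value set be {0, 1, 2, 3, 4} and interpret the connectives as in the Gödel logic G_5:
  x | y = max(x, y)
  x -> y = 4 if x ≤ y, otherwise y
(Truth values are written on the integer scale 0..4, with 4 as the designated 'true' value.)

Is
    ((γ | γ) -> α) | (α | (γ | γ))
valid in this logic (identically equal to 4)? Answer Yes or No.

Counterexample: take α = 0, γ = 1.
γ | γ = 1 | 1 = 1
(γ | γ) -> α = 1 -> 0 = 0
γ | γ = 1 | 1 = 1
α | (γ | γ) = 0 | 1 = 1
((γ | γ) -> α) | (α | (γ | γ)) = 0 | 1 = 1
This gives 1 ≠ 4.

No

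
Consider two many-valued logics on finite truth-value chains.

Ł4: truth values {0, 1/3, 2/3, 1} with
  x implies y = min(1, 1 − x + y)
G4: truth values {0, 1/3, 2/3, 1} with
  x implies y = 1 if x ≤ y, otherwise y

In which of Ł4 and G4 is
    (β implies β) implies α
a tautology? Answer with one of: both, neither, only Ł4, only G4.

neither

In Ł4: at α = 0, β = 0 the value is 0 — not a tautology.
In G4: at α = 0, β = 0 the value is 0 — not a tautology.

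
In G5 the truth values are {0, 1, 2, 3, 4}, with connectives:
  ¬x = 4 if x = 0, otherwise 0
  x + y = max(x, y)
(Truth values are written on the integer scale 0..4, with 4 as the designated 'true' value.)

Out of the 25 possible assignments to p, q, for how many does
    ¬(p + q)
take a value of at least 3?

value 4: 1 assignment (counts)
value 0: 24 assignments
So 1 of the 25 assignments meets the threshold.

1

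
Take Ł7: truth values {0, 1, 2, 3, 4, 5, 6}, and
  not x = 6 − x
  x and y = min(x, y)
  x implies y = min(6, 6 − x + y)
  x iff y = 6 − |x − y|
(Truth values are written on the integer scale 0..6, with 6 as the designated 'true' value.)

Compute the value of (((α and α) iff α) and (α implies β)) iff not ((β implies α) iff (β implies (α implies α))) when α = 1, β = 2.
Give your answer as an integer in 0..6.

α and α = 1 and 1 = 1
(α and α) iff α = 1 iff 1 = 6
α implies β = 1 implies 2 = 6
((α and α) iff α) and (α implies β) = 6 and 6 = 6
β implies α = 2 implies 1 = 5
α implies α = 1 implies 1 = 6
β implies (α implies α) = 2 implies 6 = 6
(β implies α) iff (β implies (α implies α)) = 5 iff 6 = 5
not ((β implies α) iff (β implies (α implies α))) = not 5 = 1
(((α and α) iff α) and (α implies β)) iff not ((β implies α) iff (β implies (α implies α))) = 6 iff 1 = 1

1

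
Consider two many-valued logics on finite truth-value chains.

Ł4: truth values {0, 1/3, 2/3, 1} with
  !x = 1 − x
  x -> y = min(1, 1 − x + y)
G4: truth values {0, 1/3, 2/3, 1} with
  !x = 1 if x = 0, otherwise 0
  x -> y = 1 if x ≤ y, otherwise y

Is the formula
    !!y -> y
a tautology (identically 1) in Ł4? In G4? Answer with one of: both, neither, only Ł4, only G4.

In Ł4: every assignment gives 1 — tautology.
In G4: at y = 1/3 the value is 1/3 — not a tautology.

only Ł4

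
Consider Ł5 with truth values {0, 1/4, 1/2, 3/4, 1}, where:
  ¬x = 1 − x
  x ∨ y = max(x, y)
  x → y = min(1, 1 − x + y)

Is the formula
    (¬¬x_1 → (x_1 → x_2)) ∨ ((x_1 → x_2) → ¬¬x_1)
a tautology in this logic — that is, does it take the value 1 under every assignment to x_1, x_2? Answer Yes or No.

At x_1 = 1, x_2 = 1/4, for instance:
¬x_1 = ¬1 = 0
¬¬x_1 = ¬0 = 1
x_1 → x_2 = 1 → 1/4 = 1/4
¬¬x_1 → (x_1 → x_2) = 1 → 1/4 = 1/4
(x_1 → x_2) → ¬¬x_1 = 1/4 → 1 = 1
(¬¬x_1 → (x_1 → x_2)) ∨ ((x_1 → x_2) → ¬¬x_1) = 1/4 ∨ 1 = 1
and checking the remaining 24 assignments likewise gives ≥ 1 in every case.

Yes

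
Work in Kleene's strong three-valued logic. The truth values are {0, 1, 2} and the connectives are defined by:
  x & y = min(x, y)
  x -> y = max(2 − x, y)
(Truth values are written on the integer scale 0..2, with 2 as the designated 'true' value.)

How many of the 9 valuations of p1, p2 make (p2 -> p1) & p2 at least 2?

p1 = 0, p2 = 0 ↦ 0  <
p1 = 0, p2 = 1 ↦ 1  <
p1 = 0, p2 = 2 ↦ 0  <
p1 = 1, p2 = 0 ↦ 0  <
p1 = 1, p2 = 1 ↦ 1  <
p1 = 1, p2 = 2 ↦ 1  <
p1 = 2, p2 = 0 ↦ 0  <
p1 = 2, p2 = 1 ↦ 1  <
p1 = 2, p2 = 2 ↦ 2  ≥
So 1 of the 9 assignments meets the threshold.

1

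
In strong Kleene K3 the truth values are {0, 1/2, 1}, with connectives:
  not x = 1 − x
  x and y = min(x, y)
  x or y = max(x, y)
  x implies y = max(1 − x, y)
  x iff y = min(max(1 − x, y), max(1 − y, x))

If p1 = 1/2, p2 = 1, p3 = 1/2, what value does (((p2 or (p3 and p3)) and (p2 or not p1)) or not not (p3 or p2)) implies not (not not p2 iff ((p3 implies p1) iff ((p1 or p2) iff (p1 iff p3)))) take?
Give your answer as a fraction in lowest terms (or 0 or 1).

p3 and p3 = 1/2 and 1/2 = 1/2
p2 or (p3 and p3) = 1 or 1/2 = 1
not p1 = not 1/2 = 1/2
p2 or not p1 = 1 or 1/2 = 1
(p2 or (p3 and p3)) and (p2 or not p1) = 1 and 1 = 1
p3 or p2 = 1/2 or 1 = 1
not (p3 or p2) = not 1 = 0
not not (p3 or p2) = not 0 = 1
((p2 or (p3 and p3)) and (p2 or not p1)) or not not (p3 or p2) = 1 or 1 = 1
not p2 = not 1 = 0
not not p2 = not 0 = 1
p3 implies p1 = 1/2 implies 1/2 = 1/2
p1 or p2 = 1/2 or 1 = 1
p1 iff p3 = 1/2 iff 1/2 = 1/2
(p1 or p2) iff (p1 iff p3) = 1 iff 1/2 = 1/2
(p3 implies p1) iff ((p1 or p2) iff (p1 iff p3)) = 1/2 iff 1/2 = 1/2
not not p2 iff ((p3 implies p1) iff ((p1 or p2) iff (p1 iff p3))) = 1 iff 1/2 = 1/2
not (not not p2 iff ((p3 implies p1) iff ((p1 or p2) iff (p1 iff p3)))) = not 1/2 = 1/2
(((p2 or (p3 and p3)) and (p2 or not p1)) or not not (p3 or p2)) implies not (not not p2 iff ((p3 implies p1) iff ((p1 or p2) iff (p1 iff p3)))) = 1 implies 1/2 = 1/2

1/2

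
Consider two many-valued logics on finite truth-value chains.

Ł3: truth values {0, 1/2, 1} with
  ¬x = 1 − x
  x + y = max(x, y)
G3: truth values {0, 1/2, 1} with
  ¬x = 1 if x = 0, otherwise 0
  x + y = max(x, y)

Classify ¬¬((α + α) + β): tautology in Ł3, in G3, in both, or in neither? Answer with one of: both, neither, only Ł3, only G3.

In Ł3: at α = 0, β = 0 the value is 0 — not a tautology.
In G3: at α = 0, β = 0 the value is 0 — not a tautology.

neither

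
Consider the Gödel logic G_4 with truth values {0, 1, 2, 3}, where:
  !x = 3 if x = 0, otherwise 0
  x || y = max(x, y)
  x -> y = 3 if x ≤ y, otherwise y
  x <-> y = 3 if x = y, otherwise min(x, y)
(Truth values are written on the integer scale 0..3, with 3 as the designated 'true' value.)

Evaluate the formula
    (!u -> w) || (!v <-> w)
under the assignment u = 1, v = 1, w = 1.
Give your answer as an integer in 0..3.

3

!u = !1 = 0
!u -> w = 0 -> 1 = 3
!v = !1 = 0
!v <-> w = 0 <-> 1 = 0
(!u -> w) || (!v <-> w) = 3 || 0 = 3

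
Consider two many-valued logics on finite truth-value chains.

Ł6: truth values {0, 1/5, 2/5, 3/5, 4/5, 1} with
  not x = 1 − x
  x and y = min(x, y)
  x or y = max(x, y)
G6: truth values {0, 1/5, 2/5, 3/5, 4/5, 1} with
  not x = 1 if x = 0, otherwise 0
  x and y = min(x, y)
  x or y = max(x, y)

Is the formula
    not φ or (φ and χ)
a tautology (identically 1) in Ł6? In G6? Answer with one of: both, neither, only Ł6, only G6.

In Ł6: at φ = 1/5, χ = 0 the value is 4/5 — not a tautology.
In G6: at φ = 1/5, χ = 0 the value is 0 — not a tautology.

neither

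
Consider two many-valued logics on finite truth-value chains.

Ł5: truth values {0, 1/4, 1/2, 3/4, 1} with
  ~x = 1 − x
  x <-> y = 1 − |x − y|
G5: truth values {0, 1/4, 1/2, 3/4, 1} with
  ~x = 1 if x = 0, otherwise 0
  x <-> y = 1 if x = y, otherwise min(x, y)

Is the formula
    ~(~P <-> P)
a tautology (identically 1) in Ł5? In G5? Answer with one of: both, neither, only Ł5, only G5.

In Ł5: at P = 1/4 the value is 1/2 — not a tautology.
In G5: every assignment gives 1 — tautology.

only G5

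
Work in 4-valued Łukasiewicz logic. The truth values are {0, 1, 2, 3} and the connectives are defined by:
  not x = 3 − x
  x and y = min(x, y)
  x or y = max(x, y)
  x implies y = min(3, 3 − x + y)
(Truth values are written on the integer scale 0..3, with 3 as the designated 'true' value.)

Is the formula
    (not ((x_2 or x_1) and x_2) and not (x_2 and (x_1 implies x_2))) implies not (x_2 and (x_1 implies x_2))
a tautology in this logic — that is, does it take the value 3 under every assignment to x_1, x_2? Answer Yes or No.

x_1 = 0, x_2 = 0 ↦ 3
x_1 = 0, x_2 = 1 ↦ 3
x_1 = 0, x_2 = 2 ↦ 3
x_1 = 0, x_2 = 3 ↦ 3
x_1 = 1, x_2 = 0 ↦ 3
x_1 = 1, x_2 = 1 ↦ 3
x_1 = 1, x_2 = 2 ↦ 3
x_1 = 1, x_2 = 3 ↦ 3
x_1 = 2, x_2 = 0 ↦ 3
x_1 = 2, x_2 = 1 ↦ 3
x_1 = 2, x_2 = 2 ↦ 3
x_1 = 2, x_2 = 3 ↦ 3
x_1 = 3, x_2 = 0 ↦ 3
x_1 = 3, x_2 = 1 ↦ 3
x_1 = 3, x_2 = 2 ↦ 3
x_1 = 3, x_2 = 3 ↦ 3
Every assignment gives a value ≥ 3.

Yes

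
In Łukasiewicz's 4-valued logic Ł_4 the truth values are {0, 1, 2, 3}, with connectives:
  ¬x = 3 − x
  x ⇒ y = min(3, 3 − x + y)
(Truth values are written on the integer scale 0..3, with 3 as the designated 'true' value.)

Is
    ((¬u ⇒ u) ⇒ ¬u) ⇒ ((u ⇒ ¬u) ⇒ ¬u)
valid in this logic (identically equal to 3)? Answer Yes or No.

No

Counterexample: take u = 1.
¬u = ¬1 = 2
¬u ⇒ u = 2 ⇒ 1 = 2
¬u = ¬1 = 2
(¬u ⇒ u) ⇒ ¬u = 2 ⇒ 2 = 3
¬u = ¬1 = 2
u ⇒ ¬u = 1 ⇒ 2 = 3
¬u = ¬1 = 2
(u ⇒ ¬u) ⇒ ¬u = 3 ⇒ 2 = 2
((¬u ⇒ u) ⇒ ¬u) ⇒ ((u ⇒ ¬u) ⇒ ¬u) = 3 ⇒ 2 = 2
This gives 2 ≠ 3.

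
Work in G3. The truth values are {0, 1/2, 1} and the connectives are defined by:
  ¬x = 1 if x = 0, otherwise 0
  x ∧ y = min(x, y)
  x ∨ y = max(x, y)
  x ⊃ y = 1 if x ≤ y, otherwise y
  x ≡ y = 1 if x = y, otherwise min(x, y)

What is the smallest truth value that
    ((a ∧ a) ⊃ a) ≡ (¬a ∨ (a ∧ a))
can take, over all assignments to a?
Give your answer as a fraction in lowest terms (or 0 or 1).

Take a = 1/2:
a ∧ a = 1/2 ∧ 1/2 = 1/2
(a ∧ a) ⊃ a = 1/2 ⊃ 1/2 = 1
¬a = ¬1/2 = 0
a ∧ a = 1/2 ∧ 1/2 = 1/2
¬a ∨ (a ∧ a) = 0 ∨ 1/2 = 1/2
((a ∧ a) ⊃ a) ≡ (¬a ∨ (a ∧ a)) = 1 ≡ 1/2 = 1/2
No assignment yields a value below 1/2, so this is the minimum.

1/2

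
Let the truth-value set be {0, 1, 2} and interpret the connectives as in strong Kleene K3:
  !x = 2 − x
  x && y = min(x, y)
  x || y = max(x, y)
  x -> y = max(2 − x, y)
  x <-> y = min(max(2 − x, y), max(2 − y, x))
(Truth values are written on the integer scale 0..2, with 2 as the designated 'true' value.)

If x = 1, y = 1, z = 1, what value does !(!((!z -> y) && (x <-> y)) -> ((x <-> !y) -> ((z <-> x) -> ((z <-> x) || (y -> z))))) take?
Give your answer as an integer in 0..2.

1

!z = !1 = 1
!z -> y = 1 -> 1 = 1
x <-> y = 1 <-> 1 = 1
(!z -> y) && (x <-> y) = 1 && 1 = 1
!((!z -> y) && (x <-> y)) = !1 = 1
!y = !1 = 1
x <-> !y = 1 <-> 1 = 1
z <-> x = 1 <-> 1 = 1
z <-> x = 1 <-> 1 = 1
y -> z = 1 -> 1 = 1
(z <-> x) || (y -> z) = 1 || 1 = 1
(z <-> x) -> ((z <-> x) || (y -> z)) = 1 -> 1 = 1
(x <-> !y) -> ((z <-> x) -> ((z <-> x) || (y -> z))) = 1 -> 1 = 1
!((!z -> y) && (x <-> y)) -> ((x <-> !y) -> ((z <-> x) -> ((z <-> x) || (y -> z)))) = 1 -> 1 = 1
!(!((!z -> y) && (x <-> y)) -> ((x <-> !y) -> ((z <-> x) -> ((z <-> x) || (y -> z))))) = !1 = 1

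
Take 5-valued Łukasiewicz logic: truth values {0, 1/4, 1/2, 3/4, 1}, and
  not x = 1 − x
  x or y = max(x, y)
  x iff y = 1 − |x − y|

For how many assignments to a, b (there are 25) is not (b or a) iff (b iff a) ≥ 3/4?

16

value 1: 9 assignments (counts)
value 3/4: 7 assignments (counts)
value 1/2: 5 assignments
value 1/4: 3 assignments
value 0: 1 assignment
So 16 of the 25 assignments meet the threshold.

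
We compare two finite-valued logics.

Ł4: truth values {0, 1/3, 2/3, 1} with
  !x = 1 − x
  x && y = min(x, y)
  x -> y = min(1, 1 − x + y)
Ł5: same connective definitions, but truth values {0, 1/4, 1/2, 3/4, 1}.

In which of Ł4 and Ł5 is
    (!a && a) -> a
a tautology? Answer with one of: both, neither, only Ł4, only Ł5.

both

In Ł4: every assignment gives 1 — tautology.
In Ł5: every assignment gives 1 — tautology.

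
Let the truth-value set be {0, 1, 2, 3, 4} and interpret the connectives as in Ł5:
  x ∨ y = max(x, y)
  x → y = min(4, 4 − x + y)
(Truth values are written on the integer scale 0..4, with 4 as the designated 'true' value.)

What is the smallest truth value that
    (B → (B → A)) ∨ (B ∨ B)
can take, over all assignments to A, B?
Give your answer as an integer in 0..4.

Take A = 0, B = 3:
B → A = 3 → 0 = 1
B → (B → A) = 3 → 1 = 2
B ∨ B = 3 ∨ 3 = 3
(B → (B → A)) ∨ (B ∨ B) = 2 ∨ 3 = 3
No assignment yields a value below 3, so this is the minimum.

3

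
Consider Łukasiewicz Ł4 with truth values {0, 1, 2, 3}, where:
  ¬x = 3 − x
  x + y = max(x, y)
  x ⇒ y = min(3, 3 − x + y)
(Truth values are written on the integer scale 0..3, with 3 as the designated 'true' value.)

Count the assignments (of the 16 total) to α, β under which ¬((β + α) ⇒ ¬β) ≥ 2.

α = 0, β = 0 ↦ 0  <
α = 0, β = 1 ↦ 0  <
α = 0, β = 2 ↦ 1  <
α = 0, β = 3 ↦ 3  ≥
α = 1, β = 0 ↦ 0  <
α = 1, β = 1 ↦ 0  <
α = 1, β = 2 ↦ 1  <
α = 1, β = 3 ↦ 3  ≥
α = 2, β = 0 ↦ 0  <
α = 2, β = 1 ↦ 0  <
α = 2, β = 2 ↦ 1  <
α = 2, β = 3 ↦ 3  ≥
α = 3, β = 0 ↦ 0  <
α = 3, β = 1 ↦ 1  <
α = 3, β = 2 ↦ 2  ≥
α = 3, β = 3 ↦ 3  ≥
So 5 of the 16 assignments meet the threshold.

5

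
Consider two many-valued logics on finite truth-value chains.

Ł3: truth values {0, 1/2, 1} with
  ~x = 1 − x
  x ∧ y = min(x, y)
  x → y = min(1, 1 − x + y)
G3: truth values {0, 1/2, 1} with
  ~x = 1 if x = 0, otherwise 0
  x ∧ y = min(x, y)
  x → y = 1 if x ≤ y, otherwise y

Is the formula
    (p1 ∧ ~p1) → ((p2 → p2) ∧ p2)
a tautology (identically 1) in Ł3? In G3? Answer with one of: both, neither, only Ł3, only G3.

only G3

In Ł3: at p1 = 1/2, p2 = 0 the value is 1/2 — not a tautology.
In G3: every assignment gives 1 — tautology.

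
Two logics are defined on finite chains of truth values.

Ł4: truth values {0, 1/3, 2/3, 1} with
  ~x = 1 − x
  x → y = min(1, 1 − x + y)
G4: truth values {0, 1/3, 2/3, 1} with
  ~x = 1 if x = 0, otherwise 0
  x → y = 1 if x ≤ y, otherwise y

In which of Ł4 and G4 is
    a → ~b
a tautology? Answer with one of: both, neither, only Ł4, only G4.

neither

In Ł4: at a = 1/3, b = 1 the value is 2/3 — not a tautology.
In G4: at a = 1/3, b = 1/3 the value is 0 — not a tautology.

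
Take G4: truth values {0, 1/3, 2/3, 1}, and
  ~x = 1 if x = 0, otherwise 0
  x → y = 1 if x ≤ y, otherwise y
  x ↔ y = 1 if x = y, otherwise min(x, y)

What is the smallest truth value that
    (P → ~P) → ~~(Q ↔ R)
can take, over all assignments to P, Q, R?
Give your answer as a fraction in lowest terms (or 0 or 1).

0

Take P = 0, Q = 0, R = 1/3:
~P = ~0 = 1
P → ~P = 0 → 1 = 1
Q ↔ R = 0 ↔ 1/3 = 0
~(Q ↔ R) = ~0 = 1
~~(Q ↔ R) = ~1 = 0
(P → ~P) → ~~(Q ↔ R) = 1 → 0 = 0
No assignment yields a value below 0, so this is the minimum.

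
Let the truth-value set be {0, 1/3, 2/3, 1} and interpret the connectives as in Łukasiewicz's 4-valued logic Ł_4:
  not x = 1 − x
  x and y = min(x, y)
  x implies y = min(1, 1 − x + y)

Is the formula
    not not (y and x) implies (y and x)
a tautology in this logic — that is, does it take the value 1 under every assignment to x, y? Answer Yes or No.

Yes

x = 0, y = 0 ↦ 1
x = 0, y = 1/3 ↦ 1
x = 0, y = 2/3 ↦ 1
x = 0, y = 1 ↦ 1
x = 1/3, y = 0 ↦ 1
x = 1/3, y = 1/3 ↦ 1
x = 1/3, y = 2/3 ↦ 1
x = 1/3, y = 1 ↦ 1
x = 2/3, y = 0 ↦ 1
x = 2/3, y = 1/3 ↦ 1
x = 2/3, y = 2/3 ↦ 1
x = 2/3, y = 1 ↦ 1
x = 1, y = 0 ↦ 1
x = 1, y = 1/3 ↦ 1
x = 1, y = 2/3 ↦ 1
x = 1, y = 1 ↦ 1
Every assignment gives a value ≥ 1.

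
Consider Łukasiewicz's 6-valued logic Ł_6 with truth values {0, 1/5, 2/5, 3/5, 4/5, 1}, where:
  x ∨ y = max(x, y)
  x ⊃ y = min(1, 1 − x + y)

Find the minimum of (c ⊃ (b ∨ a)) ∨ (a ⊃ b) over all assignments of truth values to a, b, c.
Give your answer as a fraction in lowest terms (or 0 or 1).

Take a = 2/5, b = 0, c = 4/5:
b ∨ a = 0 ∨ 2/5 = 2/5
c ⊃ (b ∨ a) = 4/5 ⊃ 2/5 = 3/5
a ⊃ b = 2/5 ⊃ 0 = 3/5
(c ⊃ (b ∨ a)) ∨ (a ⊃ b) = 3/5 ∨ 3/5 = 3/5
No assignment yields a value below 3/5, so this is the minimum.

3/5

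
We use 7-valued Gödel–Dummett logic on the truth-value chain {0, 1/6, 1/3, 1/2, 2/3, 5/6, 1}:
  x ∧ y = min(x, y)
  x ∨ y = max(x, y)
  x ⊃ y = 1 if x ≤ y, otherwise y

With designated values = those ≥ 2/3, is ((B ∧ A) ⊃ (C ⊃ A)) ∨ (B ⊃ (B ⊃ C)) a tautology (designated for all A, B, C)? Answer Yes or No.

At A = 0, B = 1/3, C = 1/3, for instance:
B ∧ A = 1/3 ∧ 0 = 0
C ⊃ A = 1/3 ⊃ 0 = 0
(B ∧ A) ⊃ (C ⊃ A) = 0 ⊃ 0 = 1
B ⊃ C = 1/3 ⊃ 1/3 = 1
B ⊃ (B ⊃ C) = 1/3 ⊃ 1 = 1
((B ∧ A) ⊃ (C ⊃ A)) ∨ (B ⊃ (B ⊃ C)) = 1 ∨ 1 = 1
and checking the remaining 342 assignments likewise gives ≥ 2/3 in every case.

Yes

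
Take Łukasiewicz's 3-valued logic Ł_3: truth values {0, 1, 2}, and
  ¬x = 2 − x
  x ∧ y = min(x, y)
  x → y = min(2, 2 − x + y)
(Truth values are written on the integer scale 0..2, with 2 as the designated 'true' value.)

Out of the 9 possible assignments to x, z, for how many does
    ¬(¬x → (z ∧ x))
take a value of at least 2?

3

x = 0, z = 0 ↦ 2  ≥
x = 0, z = 1 ↦ 2  ≥
x = 0, z = 2 ↦ 2  ≥
x = 1, z = 0 ↦ 1  <
x = 1, z = 1 ↦ 0  <
x = 1, z = 2 ↦ 0  <
x = 2, z = 0 ↦ 0  <
x = 2, z = 1 ↦ 0  <
x = 2, z = 2 ↦ 0  <
So 3 of the 9 assignments meet the threshold.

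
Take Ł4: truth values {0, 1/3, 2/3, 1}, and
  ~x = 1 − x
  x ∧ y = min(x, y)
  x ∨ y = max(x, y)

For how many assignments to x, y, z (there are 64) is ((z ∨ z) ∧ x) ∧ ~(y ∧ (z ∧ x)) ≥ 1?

1

value 1: 1 assignment (counts)
value 2/3: 7 assignments
value 1/3: 27 assignments
value 0: 29 assignments
So 1 of the 64 assignments meets the threshold.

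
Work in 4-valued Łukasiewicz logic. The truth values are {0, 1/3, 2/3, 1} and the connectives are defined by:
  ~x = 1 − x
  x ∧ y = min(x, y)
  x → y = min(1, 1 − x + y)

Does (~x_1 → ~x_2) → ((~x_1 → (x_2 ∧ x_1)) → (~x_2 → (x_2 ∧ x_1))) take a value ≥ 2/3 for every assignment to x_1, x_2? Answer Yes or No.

Counterexample: take x_1 = 2/3, x_2 = 0.
~x_1 = ~2/3 = 1/3
~x_2 = ~0 = 1
~x_1 → ~x_2 = 1/3 → 1 = 1
~x_1 = ~2/3 = 1/3
x_2 ∧ x_1 = 0 ∧ 2/3 = 0
~x_1 → (x_2 ∧ x_1) = 1/3 → 0 = 2/3
~x_2 = ~0 = 1
~x_2 → (x_2 ∧ x_1) = 1 → 0 = 0
(~x_1 → (x_2 ∧ x_1)) → (~x_2 → (x_2 ∧ x_1)) = 2/3 → 0 = 1/3
(~x_1 → ~x_2) → ((~x_1 → (x_2 ∧ x_1)) → (~x_2 → (x_2 ∧ x_1))) = 1 → 1/3 = 1/3
This gives 1/3, which is below 2/3.

No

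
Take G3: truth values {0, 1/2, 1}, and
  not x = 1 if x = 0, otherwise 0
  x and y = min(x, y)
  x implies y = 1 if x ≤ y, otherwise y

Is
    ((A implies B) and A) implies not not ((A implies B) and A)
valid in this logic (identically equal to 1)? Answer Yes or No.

A = 0, B = 0 ↦ 1
A = 0, B = 1/2 ↦ 1
A = 0, B = 1 ↦ 1
A = 1/2, B = 0 ↦ 1
A = 1/2, B = 1/2 ↦ 1
A = 1/2, B = 1 ↦ 1
A = 1, B = 0 ↦ 1
A = 1, B = 1/2 ↦ 1
A = 1, B = 1 ↦ 1
Every assignment gives a value ≥ 1.

Yes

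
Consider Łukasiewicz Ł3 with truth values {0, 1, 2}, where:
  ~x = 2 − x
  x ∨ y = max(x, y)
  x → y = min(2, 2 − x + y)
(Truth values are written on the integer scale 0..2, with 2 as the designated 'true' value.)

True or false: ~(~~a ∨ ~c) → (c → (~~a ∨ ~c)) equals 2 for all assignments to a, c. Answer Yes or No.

Counterexample: take a = 0, c = 2.
~a = ~0 = 2
~~a = ~2 = 0
~c = ~2 = 0
~~a ∨ ~c = 0 ∨ 0 = 0
~(~~a ∨ ~c) = ~0 = 2
c → (~~a ∨ ~c) = 2 → 0 = 0
~(~~a ∨ ~c) → (c → (~~a ∨ ~c)) = 2 → 0 = 0
This gives 0 ≠ 2.

No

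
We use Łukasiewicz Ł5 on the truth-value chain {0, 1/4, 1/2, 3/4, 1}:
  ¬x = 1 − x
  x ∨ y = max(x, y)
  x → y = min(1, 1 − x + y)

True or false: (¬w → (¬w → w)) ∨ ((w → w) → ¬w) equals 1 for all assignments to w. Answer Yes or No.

No

Counterexample: take w = 1/4.
¬w = ¬1/4 = 3/4
¬w = ¬1/4 = 3/4
¬w → w = 3/4 → 1/4 = 1/2
¬w → (¬w → w) = 3/4 → 1/2 = 3/4
w → w = 1/4 → 1/4 = 1
¬w = ¬1/4 = 3/4
(w → w) → ¬w = 1 → 3/4 = 3/4
(¬w → (¬w → w)) ∨ ((w → w) → ¬w) = 3/4 ∨ 3/4 = 3/4
This gives 3/4 ≠ 1.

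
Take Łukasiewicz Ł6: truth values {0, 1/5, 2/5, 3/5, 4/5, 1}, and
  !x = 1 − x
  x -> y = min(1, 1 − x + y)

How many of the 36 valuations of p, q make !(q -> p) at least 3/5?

value 1: 1 assignment (counts)
value 4/5: 2 assignments (counts)
value 3/5: 3 assignments (counts)
value 2/5: 4 assignments
value 1/5: 5 assignments
value 0: 21 assignments
So 6 of the 36 assignments meet the threshold.

6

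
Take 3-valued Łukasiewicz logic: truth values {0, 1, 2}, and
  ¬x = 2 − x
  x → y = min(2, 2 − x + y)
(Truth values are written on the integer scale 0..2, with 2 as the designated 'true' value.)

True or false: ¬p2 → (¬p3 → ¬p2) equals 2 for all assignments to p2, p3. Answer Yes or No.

Yes

p2 = 0, p3 = 0 ↦ 2
p2 = 0, p3 = 1 ↦ 2
p2 = 0, p3 = 2 ↦ 2
p2 = 1, p3 = 0 ↦ 2
p2 = 1, p3 = 1 ↦ 2
p2 = 1, p3 = 2 ↦ 2
p2 = 2, p3 = 0 ↦ 2
p2 = 2, p3 = 1 ↦ 2
p2 = 2, p3 = 2 ↦ 2
Every assignment gives a value ≥ 2.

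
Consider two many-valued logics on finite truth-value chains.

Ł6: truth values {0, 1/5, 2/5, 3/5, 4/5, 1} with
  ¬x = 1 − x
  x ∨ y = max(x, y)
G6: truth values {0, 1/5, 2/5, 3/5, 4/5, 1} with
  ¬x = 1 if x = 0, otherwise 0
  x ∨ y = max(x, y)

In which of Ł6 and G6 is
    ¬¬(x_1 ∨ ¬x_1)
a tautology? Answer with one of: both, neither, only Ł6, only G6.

In Ł6: at x_1 = 1/5 the value is 4/5 — not a tautology.
In G6: every assignment gives 1 — tautology.

only G6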